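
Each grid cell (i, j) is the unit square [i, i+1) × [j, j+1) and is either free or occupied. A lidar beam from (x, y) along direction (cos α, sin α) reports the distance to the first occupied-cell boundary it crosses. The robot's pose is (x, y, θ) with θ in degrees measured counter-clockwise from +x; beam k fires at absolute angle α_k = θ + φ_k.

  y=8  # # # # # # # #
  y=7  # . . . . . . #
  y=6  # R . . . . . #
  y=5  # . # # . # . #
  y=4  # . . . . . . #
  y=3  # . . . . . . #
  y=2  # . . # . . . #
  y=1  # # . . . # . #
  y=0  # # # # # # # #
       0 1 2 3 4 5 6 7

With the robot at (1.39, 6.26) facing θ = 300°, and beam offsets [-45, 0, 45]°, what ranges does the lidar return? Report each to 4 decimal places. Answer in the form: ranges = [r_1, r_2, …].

beam 1: φ=-45°, α=255°
  d=(-0.2588,-0.9659)  start (1,6)  tX=1.5068 tY=0.2692  stride 1/|dx|=3.8637 1/|dy|=1.0353
    cross y-line → (1,5), t=0.2692
    cross y-line → (1,4), t=1.3044
    cross x-line → (0,4), t=1.5068 (wall)
  → r_1 = 1.5068
beam 2: φ=0°, α=300°
  d=(0.5000,-0.8660)  start (1,6)  tX=1.2200 tY=0.3002  stride 1/|dx|=2.0000 1/|dy|=1.1547
    cross y-line → (1,5), t=0.3002
    cross x-line → (2,5), t=1.2200 (wall)
  → r_2 = 1.2200
beam 3: φ=45°, α=345°
  d=(0.9659,-0.2588)  start (1,6)  tX=0.6315 tY=1.0046  stride 1/|dx|=1.0353 1/|dy|=3.8637
    cross x-line → (2,6), t=0.6315
    cross y-line → (2,5), t=1.0046 (wall)
  → r_3 = 1.0046

ranges = [1.5068, 1.2200, 1.0046]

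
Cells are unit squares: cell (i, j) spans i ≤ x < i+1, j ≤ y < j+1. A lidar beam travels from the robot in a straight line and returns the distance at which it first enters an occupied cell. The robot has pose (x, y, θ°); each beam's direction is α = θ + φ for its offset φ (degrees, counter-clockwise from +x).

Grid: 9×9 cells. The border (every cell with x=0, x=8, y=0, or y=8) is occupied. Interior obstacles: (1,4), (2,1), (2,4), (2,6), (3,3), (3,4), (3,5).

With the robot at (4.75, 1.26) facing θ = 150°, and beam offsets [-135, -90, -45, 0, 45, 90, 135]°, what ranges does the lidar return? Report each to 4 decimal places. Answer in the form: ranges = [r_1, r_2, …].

beam 1: φ=-135°, α=15°
  dir = (cos 15°, sin 15°) = (0.9659, 0.2588); from cell (4,1)
  next x-line at t=0.2588, next y-line at t=2.8591; Δt_x=1.0353, Δt_y=3.8637
    x: enter (5,1) at t=0.2588
    x: enter (6,1) at t=1.2941
    x: enter (7,1) at t=2.3294
    y: enter (7,2) at t=2.8591
    x: enter (8,2) at t=3.3646 ← occupied
  → r_1 = 3.3646
beam 2: φ=-90°, α=60°
  dir = (cos 60°, sin 60°) = (0.5000, 0.8660); from cell (4,1)
  next x-line at t=0.5000, next y-line at t=0.8545; Δt_x=2.0000, Δt_y=1.1547
    x: enter (5,1) at t=0.5000
    y: enter (5,2) at t=0.8545
    y: enter (5,3) at t=2.0092
    x: enter (6,3) at t=2.5000
    y: enter (6,4) at t=3.1639
    y: enter (6,5) at t=4.3186
    x: enter (7,5) at t=4.5000
    y: enter (7,6) at t=5.4733
    x: enter (8,6) at t=6.5000 ← occupied
  → r_2 = 6.5000
beam 3: φ=-45°, α=105°
  dir = (cos 105°, sin 105°) = (-0.2588, 0.9659); from cell (4,1)
  next x-line at t=2.8978, next y-line at t=0.7661; Δt_x=3.8637, Δt_y=1.0353
    y: enter (4,2) at t=0.7661
    y: enter (4,3) at t=1.8014
    y: enter (4,4) at t=2.8367
    x: enter (3,4) at t=2.8978 ← occupied
  → r_3 = 2.8978
beam 4: φ=0°, α=150°
  dir = (cos 150°, sin 150°) = (-0.8660, 0.5000); from cell (4,1)
  next x-line at t=0.8660, next y-line at t=1.4800; Δt_x=1.1547, Δt_y=2.0000
    x: enter (3,1) at t=0.8660
    y: enter (3,2) at t=1.4800
    x: enter (2,2) at t=2.0207
    x: enter (1,2) at t=3.1754
    y: enter (1,3) at t=3.4800
    x: enter (0,3) at t=4.3301 ← occupied
  → r_4 = 4.3301
beam 5: φ=45°, α=195°
  dir = (cos 195°, sin 195°) = (-0.9659, -0.2588); from cell (4,1)
  next x-line at t=0.7765, next y-line at t=1.0046; Δt_x=1.0353, Δt_y=3.8637
    x: enter (3,1) at t=0.7765
    y: enter (3,0) at t=1.0046 ← occupied
  → r_5 = 1.0046
beam 6: φ=90°, α=240°
  dir = (cos 240°, sin 240°) = (-0.5000, -0.8660); from cell (4,1)
  next x-line at t=1.5000, next y-line at t=0.3002; Δt_x=2.0000, Δt_y=1.1547
    y: enter (4,0) at t=0.3002 ← occupied
  → r_6 = 0.3002
beam 7: φ=135°, α=285°
  dir = (cos 285°, sin 285°) = (0.2588, -0.9659); from cell (4,1)
  next x-line at t=0.9659, next y-line at t=0.2692; Δt_x=3.8637, Δt_y=1.0353
    y: enter (4,0) at t=0.2692 ← occupied
  → r_7 = 0.2692

ranges = [3.3646, 6.5000, 2.8978, 4.3301, 1.0046, 0.3002, 0.2692]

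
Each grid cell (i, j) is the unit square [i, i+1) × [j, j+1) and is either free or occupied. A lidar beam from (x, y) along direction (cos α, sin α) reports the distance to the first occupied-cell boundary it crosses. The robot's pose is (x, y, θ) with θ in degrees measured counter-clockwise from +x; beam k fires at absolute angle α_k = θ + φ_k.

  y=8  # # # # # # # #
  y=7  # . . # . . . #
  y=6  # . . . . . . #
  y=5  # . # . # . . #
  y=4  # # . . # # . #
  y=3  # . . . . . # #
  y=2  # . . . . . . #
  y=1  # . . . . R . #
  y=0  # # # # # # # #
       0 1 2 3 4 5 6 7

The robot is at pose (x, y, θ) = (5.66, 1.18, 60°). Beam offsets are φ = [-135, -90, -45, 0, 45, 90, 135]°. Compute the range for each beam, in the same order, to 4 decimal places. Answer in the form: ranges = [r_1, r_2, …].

beam 1: φ=-135°, α=285°
  cosα=0.2588 sinα=-0.9659 | (5,1) | tMaxX 1.3137 tMaxY 0.1863 | tΔX 3.8637 tΔY 1.0353
    t=0.1863 [y] (5,0) — stop
  → r_1 = 0.1863
beam 2: φ=-90°, α=330°
  cosα=0.8660 sinα=-0.5000 | (5,1) | tMaxX 0.3926 tMaxY 0.3600 | tΔX 1.1547 tΔY 2.0000
    t=0.3600 [y] (5,0) — stop
  → r_2 = 0.3600
beam 3: φ=-45°, α=15°
  cosα=0.9659 sinα=0.2588 | (5,1) | tMaxX 0.3520 tMaxY 3.1682 | tΔX 1.0353 tΔY 3.8637
    t=0.3520 [x] (6,1)
    t=1.3873 [x] (7,1) — stop
  → r_3 = 1.3873
beam 4: φ=0°, α=60°
  cosα=0.5000 sinα=0.8660 | (5,1) | tMaxX 0.6800 tMaxY 0.9469 | tΔX 2.0000 tΔY 1.1547
    t=0.6800 [x] (6,1)
    t=0.9469 [y] (6,2)
    t=2.1016 [y] (6,3) — stop
  → r_4 = 2.1016
beam 5: φ=45°, α=105°
  cosα=-0.2588 sinα=0.9659 | (5,1) | tMaxX 2.5500 tMaxY 0.8489 | tΔX 3.8637 tΔY 1.0353
    t=0.8489 [y] (5,2)
    t=1.8842 [y] (5,3)
    t=2.5500 [x] (4,3)
    t=2.9195 [y] (4,4) — stop
  → r_5 = 2.9195
beam 6: φ=90°, α=150°
  cosα=-0.8660 sinα=0.5000 | (5,1) | tMaxX 0.7621 tMaxY 1.6400 | tΔX 1.1547 tΔY 2.0000
    t=0.7621 [x] (4,1)
    t=1.6400 [y] (4,2)
    t=1.9168 [x] (3,2)
    t=3.0715 [x] (2,2)
    t=3.6400 [y] (2,3)
    t=4.2262 [x] (1,3)
    t=5.3809 [x] (0,3) — stop
  → r_6 = 5.3809
beam 7: φ=135°, α=195°
  cosα=-0.9659 sinα=-0.2588 | (5,1) | tMaxX 0.6833 tMaxY 0.6955 | tΔX 1.0353 tΔY 3.8637
    t=0.6833 [x] (4,1)
    t=0.6955 [y] (4,0) — stop
  → r_7 = 0.6955

ranges = [0.1863, 0.3600, 1.3873, 2.1016, 2.9195, 5.3809, 0.6955]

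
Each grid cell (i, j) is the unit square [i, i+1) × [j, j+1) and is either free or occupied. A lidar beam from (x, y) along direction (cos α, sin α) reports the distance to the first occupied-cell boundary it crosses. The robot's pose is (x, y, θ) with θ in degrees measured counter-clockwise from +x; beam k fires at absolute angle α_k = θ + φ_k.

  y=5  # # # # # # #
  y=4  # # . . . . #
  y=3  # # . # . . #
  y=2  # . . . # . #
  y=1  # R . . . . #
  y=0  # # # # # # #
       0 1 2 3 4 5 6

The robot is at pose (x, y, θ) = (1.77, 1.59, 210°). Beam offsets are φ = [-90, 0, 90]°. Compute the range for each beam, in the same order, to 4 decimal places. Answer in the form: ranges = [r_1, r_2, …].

ranges = [1.5400, 0.8891, 0.6813]

beam 1: φ=-90°, α=120°
  cosα=-0.5000 sinα=0.8660 | (1,1) | tMaxX 1.5400 tMaxY 0.4734 | tΔX 2.0000 tΔY 1.1547
    t=0.4734 [y] (1,2)
    t=1.5400 [x] (0,2) — stop
  → r_1 = 1.5400
beam 2: φ=0°, α=210°
  cosα=-0.8660 sinα=-0.5000 | (1,1) | tMaxX 0.8891 tMaxY 1.1800 | tΔX 1.1547 tΔY 2.0000
    t=0.8891 [x] (0,1) — stop
  → r_2 = 0.8891
beam 3: φ=90°, α=300°
  cosα=0.5000 sinα=-0.8660 | (1,1) | tMaxX 0.4600 tMaxY 0.6813 | tΔX 2.0000 tΔY 1.1547
    t=0.4600 [x] (2,1)
    t=0.6813 [y] (2,0) — stop
  → r_3 = 0.6813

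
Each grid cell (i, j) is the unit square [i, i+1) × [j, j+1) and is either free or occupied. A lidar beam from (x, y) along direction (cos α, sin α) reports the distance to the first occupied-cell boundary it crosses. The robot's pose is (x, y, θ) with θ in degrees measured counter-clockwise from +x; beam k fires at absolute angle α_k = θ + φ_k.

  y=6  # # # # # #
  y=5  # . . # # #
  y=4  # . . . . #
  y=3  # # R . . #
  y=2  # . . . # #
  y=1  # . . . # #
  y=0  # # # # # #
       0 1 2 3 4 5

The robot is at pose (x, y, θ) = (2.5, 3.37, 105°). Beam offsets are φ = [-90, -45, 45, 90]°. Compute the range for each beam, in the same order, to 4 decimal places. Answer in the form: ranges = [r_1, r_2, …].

ranges = [2.5882, 1.8822, 0.5774, 0.5176]

beam 1: φ=-90°, α=15°
  direction (0.9659, 0.2588); cell (2,3); t to first gridline: x 0.5176, y 2.4341 (then +1.0353 / +3.8637)
    (3,3) via x @ 0.5176
    (4,3) via x @ 1.5529
    (4,4) via y @ 2.4341
    (5,4) via x @ 2.5882  # hit
  → r_1 = 2.5882
beam 2: φ=-45°, α=60°
  direction (0.5000, 0.8660); cell (2,3); t to first gridline: x 1.0000, y 0.7275 (then +2.0000 / +1.1547)
    (2,4) via y @ 0.7275
    (3,4) via x @ 1.0000
    (3,5) via y @ 1.8822  # hit
  → r_2 = 1.8822
beam 3: φ=45°, α=150°
  direction (-0.8660, 0.5000); cell (2,3); t to first gridline: x 0.5774, y 1.2600 (then +1.1547 / +2.0000)
    (1,3) via x @ 0.5774  # hit
  → r_3 = 0.5774
beam 4: φ=90°, α=195°
  direction (-0.9659, -0.2588); cell (2,3); t to first gridline: x 0.5176, y 1.4296 (then +1.0353 / +3.8637)
    (1,3) via x @ 0.5176  # hit
  → r_4 = 0.5176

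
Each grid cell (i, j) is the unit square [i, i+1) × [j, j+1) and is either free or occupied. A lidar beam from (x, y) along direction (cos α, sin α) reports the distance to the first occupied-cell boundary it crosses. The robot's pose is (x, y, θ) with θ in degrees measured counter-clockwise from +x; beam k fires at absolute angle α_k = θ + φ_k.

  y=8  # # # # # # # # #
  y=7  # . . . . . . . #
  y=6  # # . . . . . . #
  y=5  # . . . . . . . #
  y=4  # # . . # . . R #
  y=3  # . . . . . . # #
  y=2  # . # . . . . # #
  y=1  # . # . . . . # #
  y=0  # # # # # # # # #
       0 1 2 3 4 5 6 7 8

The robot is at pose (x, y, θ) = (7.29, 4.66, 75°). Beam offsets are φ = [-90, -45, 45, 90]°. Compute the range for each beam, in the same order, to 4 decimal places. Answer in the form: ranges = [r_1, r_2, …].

ranges = [0.7350, 0.8198, 3.8567, 5.4766]

beam 1: φ=-90°, α=345°
  d=(0.9659,-0.2588)  start (7,4)  tX=0.7350 tY=2.5500  stride 1/|dx|=1.0353 1/|dy|=3.8637
    cross x-line → (8,4), t=0.7350 (wall)
  → r_1 = 0.7350
beam 2: φ=-45°, α=30°
  d=(0.8660,0.5000)  start (7,4)  tX=0.8198 tY=0.6800  stride 1/|dx|=1.1547 1/|dy|=2.0000
    cross y-line → (7,5), t=0.6800
    cross x-line → (8,5), t=0.8198 (wall)
  → r_2 = 0.8198
beam 3: φ=45°, α=120°
  d=(-0.5000,0.8660)  start (7,4)  tX=0.5800 tY=0.3926  stride 1/|dx|=2.0000 1/|dy|=1.1547
    cross y-line → (7,5), t=0.3926
    cross x-line → (6,5), t=0.5800
    cross y-line → (6,6), t=1.5473
    cross x-line → (5,6), t=2.5800
    cross y-line → (5,7), t=2.7020
    cross y-line → (5,8), t=3.8567 (wall)
  → r_3 = 3.8567
beam 4: φ=90°, α=165°
  d=(-0.9659,0.2588)  start (7,4)  tX=0.3002 tY=1.3137  stride 1/|dx|=1.0353 1/|dy|=3.8637
    cross x-line → (6,4), t=0.3002
    cross y-line → (6,5), t=1.3137
    cross x-line → (5,5), t=1.3355
    cross x-line → (4,5), t=2.3708
    cross x-line → (3,5), t=3.4061
    cross x-line → (2,5), t=4.4413
    cross y-line → (2,6), t=5.1774
    cross x-line → (1,6), t=5.4766 (wall)
  → r_4 = 5.4766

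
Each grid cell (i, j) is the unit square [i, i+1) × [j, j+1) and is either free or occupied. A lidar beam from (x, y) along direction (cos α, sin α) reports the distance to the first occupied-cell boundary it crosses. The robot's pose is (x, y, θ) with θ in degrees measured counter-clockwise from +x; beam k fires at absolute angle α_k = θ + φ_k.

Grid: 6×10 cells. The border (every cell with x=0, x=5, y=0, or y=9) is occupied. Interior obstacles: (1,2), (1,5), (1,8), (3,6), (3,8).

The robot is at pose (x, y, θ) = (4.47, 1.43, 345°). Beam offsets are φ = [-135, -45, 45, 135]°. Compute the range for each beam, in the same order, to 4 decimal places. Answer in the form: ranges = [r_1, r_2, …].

beam 1: φ=-135°, α=210°
  cosα=-0.8660 sinα=-0.5000 | (4,1) | tMaxX 0.5427 tMaxY 0.8600 | tΔX 1.1547 tΔY 2.0000
    t=0.5427 [x] (3,1)
    t=0.8600 [y] (3,0) — stop
  → r_1 = 0.8600
beam 2: φ=-45°, α=300°
  cosα=0.5000 sinα=-0.8660 | (4,1) | tMaxX 1.0600 tMaxY 0.4965 | tΔX 2.0000 tΔY 1.1547
    t=0.4965 [y] (4,0) — stop
  → r_2 = 0.4965
beam 3: φ=45°, α=30°
  cosα=0.8660 sinα=0.5000 | (4,1) | tMaxX 0.6120 tMaxY 1.1400 | tΔX 1.1547 tΔY 2.0000
    t=0.6120 [x] (5,1) — stop
  → r_3 = 0.6120
beam 4: φ=135°, α=120°
  cosα=-0.5000 sinα=0.8660 | (4,1) | tMaxX 0.9400 tMaxY 0.6582 | tΔX 2.0000 tΔY 1.1547
    t=0.6582 [y] (4,2)
    t=0.9400 [x] (3,2)
    t=1.8129 [y] (3,3)
    t=2.9400 [x] (2,3)
    t=2.9676 [y] (2,4)
    t=4.1223 [y] (2,5)
    t=4.9400 [x] (1,5) — stop
  → r_4 = 4.9400

ranges = [0.8600, 0.4965, 0.6120, 4.9400]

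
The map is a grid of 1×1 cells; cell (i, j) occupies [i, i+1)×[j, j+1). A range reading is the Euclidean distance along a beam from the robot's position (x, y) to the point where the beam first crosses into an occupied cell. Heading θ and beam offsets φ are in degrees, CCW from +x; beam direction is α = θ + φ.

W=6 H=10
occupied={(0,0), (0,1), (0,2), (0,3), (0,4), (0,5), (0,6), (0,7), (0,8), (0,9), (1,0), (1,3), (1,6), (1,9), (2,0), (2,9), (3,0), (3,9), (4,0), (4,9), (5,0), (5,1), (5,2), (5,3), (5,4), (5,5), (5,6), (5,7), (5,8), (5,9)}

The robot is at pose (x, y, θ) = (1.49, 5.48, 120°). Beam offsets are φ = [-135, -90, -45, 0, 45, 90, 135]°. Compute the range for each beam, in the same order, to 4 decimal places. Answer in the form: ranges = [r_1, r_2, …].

beam 1: φ=-135°, α=345°
  dir = (cos 345°, sin 345°) = (0.9659, -0.2588); from cell (1,5)
  next x-line at t=0.5280, next y-line at t=1.8546; Δt_x=1.0353, Δt_y=3.8637
    x: enter (2,5) at t=0.5280
    x: enter (3,5) at t=1.5633
    y: enter (3,4) at t=1.8546
    x: enter (4,4) at t=2.5985
    x: enter (5,4) at t=3.6338 ← occupied
  → r_1 = 3.6338
beam 2: φ=-90°, α=30°
  dir = (cos 30°, sin 30°) = (0.8660, 0.5000); from cell (1,5)
  next x-line at t=0.5889, next y-line at t=1.0400; Δt_x=1.1547, Δt_y=2.0000
    x: enter (2,5) at t=0.5889
    y: enter (2,6) at t=1.0400
    x: enter (3,6) at t=1.7436
    x: enter (4,6) at t=2.8983
    y: enter (4,7) at t=3.0400
    x: enter (5,7) at t=4.0530 ← occupied
  → r_2 = 4.0530
beam 3: φ=-45°, α=75°
  dir = (cos 75°, sin 75°) = (0.2588, 0.9659); from cell (1,5)
  next x-line at t=1.9705, next y-line at t=0.5383; Δt_x=3.8637, Δt_y=1.0353
    y: enter (1,6) at t=0.5383 ← occupied
  → r_3 = 0.5383
beam 4: φ=0°, α=120°
  dir = (cos 120°, sin 120°) = (-0.5000, 0.8660); from cell (1,5)
  next x-line at t=0.9800, next y-line at t=0.6004; Δt_x=2.0000, Δt_y=1.1547
    y: enter (1,6) at t=0.6004 ← occupied
  → r_4 = 0.6004
beam 5: φ=45°, α=165°
  dir = (cos 165°, sin 165°) = (-0.9659, 0.2588); from cell (1,5)
  next x-line at t=0.5073, next y-line at t=2.0091; Δt_x=1.0353, Δt_y=3.8637
    x: enter (0,5) at t=0.5073 ← occupied
  → r_5 = 0.5073
beam 6: φ=90°, α=210°
  dir = (cos 210°, sin 210°) = (-0.8660, -0.5000); from cell (1,5)
  next x-line at t=0.5658, next y-line at t=0.9600; Δt_x=1.1547, Δt_y=2.0000
    x: enter (0,5) at t=0.5658 ← occupied
  → r_6 = 0.5658
beam 7: φ=135°, α=255°
  dir = (cos 255°, sin 255°) = (-0.2588, -0.9659); from cell (1,5)
  next x-line at t=1.8932, next y-line at t=0.4969; Δt_x=3.8637, Δt_y=1.0353
    y: enter (1,4) at t=0.4969
    y: enter (1,3) at t=1.5322 ← occupied
  → r_7 = 1.5322

ranges = [3.6338, 4.0530, 0.5383, 0.6004, 0.5073, 0.5658, 1.5322]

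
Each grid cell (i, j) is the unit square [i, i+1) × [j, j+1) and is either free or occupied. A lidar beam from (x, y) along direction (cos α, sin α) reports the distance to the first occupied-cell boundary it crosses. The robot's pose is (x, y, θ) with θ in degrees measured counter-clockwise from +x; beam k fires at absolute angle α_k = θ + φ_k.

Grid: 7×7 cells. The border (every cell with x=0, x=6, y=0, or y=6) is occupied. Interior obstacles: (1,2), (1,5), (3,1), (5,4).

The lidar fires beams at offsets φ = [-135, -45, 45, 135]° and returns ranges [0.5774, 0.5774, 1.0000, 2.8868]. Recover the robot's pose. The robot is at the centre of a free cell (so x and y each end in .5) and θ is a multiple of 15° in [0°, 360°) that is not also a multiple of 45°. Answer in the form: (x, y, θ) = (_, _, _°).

(x, y, θ) = (4.5, 1.5, 285°)

Enumerate (i+0.5, j+0.5, θ) over the 21 free cells and 16 admissible headings. For each, cast all 4 beams and compare to the given ranges.
  (1.5, 4.5, 345°): beam 2 = 3.0000 ≠ 0.5774 ✗
  (5.5, 3.5, 150°): beam 1 = 0.5176 ≠ 0.5774 ✗
  (2.5, 4.5, 255°): beam 1 = 1.0000 ≠ 0.5774 ✗
  (2.5, 2.5, 210°): beam 1 = 3.6235 ≠ 0.5774 ✗
  …
  (4.5, 1.5, 285°): r_1=0.5774, r_2=0.5774, r_3=1.0000, r_4=2.8868 — all match ✓
Unique over the lattice → pose = (4.5, 1.5, 285°).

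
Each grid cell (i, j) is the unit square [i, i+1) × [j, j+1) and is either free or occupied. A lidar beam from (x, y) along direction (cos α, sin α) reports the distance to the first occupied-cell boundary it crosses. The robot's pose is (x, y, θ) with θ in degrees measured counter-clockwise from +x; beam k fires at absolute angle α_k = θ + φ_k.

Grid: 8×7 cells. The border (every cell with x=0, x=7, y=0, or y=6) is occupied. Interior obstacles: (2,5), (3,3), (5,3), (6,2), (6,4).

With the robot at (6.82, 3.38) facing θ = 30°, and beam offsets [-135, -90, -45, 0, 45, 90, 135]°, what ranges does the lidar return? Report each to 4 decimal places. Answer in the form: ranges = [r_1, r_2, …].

beam 1: φ=-135°, α=255°
  direction (-0.2588, -0.9659); cell (6,3); t to first gridline: x 3.1682, y 0.3934 (then +3.8637 / +1.0353)
    (6,2) via y @ 0.3934  # hit
  → r_1 = 0.3934
beam 2: φ=-90°, α=300°
  direction (0.5000, -0.8660); cell (6,3); t to first gridline: x 0.3600, y 0.4388 (then +2.0000 / +1.1547)
    (7,3) via x @ 0.3600  # hit
  → r_2 = 0.3600
beam 3: φ=-45°, α=345°
  direction (0.9659, -0.2588); cell (6,3); t to first gridline: x 0.1863, y 1.4682 (then +1.0353 / +3.8637)
    (7,3) via x @ 0.1863  # hit
  → r_3 = 0.1863
beam 4: φ=0°, α=30°
  direction (0.8660, 0.5000); cell (6,3); t to first gridline: x 0.2078, y 1.2400 (then +1.1547 / +2.0000)
    (7,3) via x @ 0.2078  # hit
  → r_4 = 0.2078
beam 5: φ=45°, α=75°
  direction (0.2588, 0.9659); cell (6,3); t to first gridline: x 0.6955, y 0.6419 (then +3.8637 / +1.0353)
    (6,4) via y @ 0.6419  # hit
  → r_5 = 0.6419
beam 6: φ=90°, α=120°
  direction (-0.5000, 0.8660); cell (6,3); t to first gridline: x 1.6400, y 0.7159 (then +2.0000 / +1.1547)
    (6,4) via y @ 0.7159  # hit
  → r_6 = 0.7159
beam 7: φ=135°, α=165°
  direction (-0.9659, 0.2588); cell (6,3); t to first gridline: x 0.8489, y 2.3955 (then +1.0353 / +3.8637)
    (5,3) via x @ 0.8489  # hit
  → r_7 = 0.8489

ranges = [0.3934, 0.3600, 0.1863, 0.2078, 0.6419, 0.7159, 0.8489]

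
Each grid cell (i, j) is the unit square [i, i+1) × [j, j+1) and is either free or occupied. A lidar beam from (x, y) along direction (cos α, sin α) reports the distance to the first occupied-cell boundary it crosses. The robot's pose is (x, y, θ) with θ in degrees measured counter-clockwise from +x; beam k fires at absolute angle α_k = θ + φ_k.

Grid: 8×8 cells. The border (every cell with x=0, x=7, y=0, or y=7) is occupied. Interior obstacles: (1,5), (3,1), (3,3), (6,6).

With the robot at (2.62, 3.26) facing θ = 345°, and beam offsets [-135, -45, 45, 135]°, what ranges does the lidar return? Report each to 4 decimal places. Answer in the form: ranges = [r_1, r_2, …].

ranges = [1.8706, 1.4549, 0.4388, 2.0092]

beam 1: φ=-135°, α=210°
  d=(-0.8660,-0.5000)  start (2,3)  tX=0.7159 tY=0.5200  stride 1/|dx|=1.1547 1/|dy|=2.0000
    cross y-line → (2,2), t=0.5200
    cross x-line → (1,2), t=0.7159
    cross x-line → (0,2), t=1.8706 (wall)
  → r_1 = 1.8706
beam 2: φ=-45°, α=300°
  d=(0.5000,-0.8660)  start (2,3)  tX=0.7600 tY=0.3002  stride 1/|dx|=2.0000 1/|dy|=1.1547
    cross y-line → (2,2), t=0.3002
    cross x-line → (3,2), t=0.7600
    cross y-line → (3,1), t=1.4549 (wall)
  → r_2 = 1.4549
beam 3: φ=45°, α=30°
  d=(0.8660,0.5000)  start (2,3)  tX=0.4388 tY=1.4800  stride 1/|dx|=1.1547 1/|dy|=2.0000
    cross x-line → (3,3), t=0.4388 (wall)
  → r_3 = 0.4388
beam 4: φ=135°, α=120°
  d=(-0.5000,0.8660)  start (2,3)  tX=1.2400 tY=0.8545  stride 1/|dx|=2.0000 1/|dy|=1.1547
    cross y-line → (2,4), t=0.8545
    cross x-line → (1,4), t=1.2400
    cross y-line → (1,5), t=2.0092 (wall)
  → r_4 = 2.0092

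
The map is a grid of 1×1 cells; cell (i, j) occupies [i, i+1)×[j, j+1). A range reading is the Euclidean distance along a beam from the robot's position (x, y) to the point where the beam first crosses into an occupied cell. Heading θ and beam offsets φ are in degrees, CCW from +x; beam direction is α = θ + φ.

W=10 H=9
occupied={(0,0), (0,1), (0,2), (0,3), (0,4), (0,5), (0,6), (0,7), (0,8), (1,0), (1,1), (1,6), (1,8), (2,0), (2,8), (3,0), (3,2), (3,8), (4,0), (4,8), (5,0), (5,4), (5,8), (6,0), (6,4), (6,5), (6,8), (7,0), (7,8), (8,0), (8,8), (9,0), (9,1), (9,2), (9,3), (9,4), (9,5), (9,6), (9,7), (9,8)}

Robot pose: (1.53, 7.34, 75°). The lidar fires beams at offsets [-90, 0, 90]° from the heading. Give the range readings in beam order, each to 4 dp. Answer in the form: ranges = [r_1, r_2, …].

ranges = [5.1774, 0.6833, 0.5487]

beam 1: φ=-90°, α=345°
  dir = (cos 345°, sin 345°) = (0.9659, -0.2588); from cell (1,7)
  next x-line at t=0.4866, next y-line at t=1.3137; Δt_x=1.0353, Δt_y=3.8637
    x: enter (2,7) at t=0.4866
    y: enter (2,6) at t=1.3137
    x: enter (3,6) at t=1.5219
    x: enter (4,6) at t=2.5571
    x: enter (5,6) at t=3.5924
    x: enter (6,6) at t=4.6277
    y: enter (6,5) at t=5.1774 ← occupied
  → r_1 = 5.1774
beam 2: φ=0°, α=75°
  dir = (cos 75°, sin 75°) = (0.2588, 0.9659); from cell (1,7)
  next x-line at t=1.8159, next y-line at t=0.6833; Δt_x=3.8637, Δt_y=1.0353
    y: enter (1,8) at t=0.6833 ← occupied
  → r_2 = 0.6833
beam 3: φ=90°, α=165°
  dir = (cos 165°, sin 165°) = (-0.9659, 0.2588); from cell (1,7)
  next x-line at t=0.5487, next y-line at t=2.5500; Δt_x=1.0353, Δt_y=3.8637
    x: enter (0,7) at t=0.5487 ← occupied
  → r_3 = 0.5487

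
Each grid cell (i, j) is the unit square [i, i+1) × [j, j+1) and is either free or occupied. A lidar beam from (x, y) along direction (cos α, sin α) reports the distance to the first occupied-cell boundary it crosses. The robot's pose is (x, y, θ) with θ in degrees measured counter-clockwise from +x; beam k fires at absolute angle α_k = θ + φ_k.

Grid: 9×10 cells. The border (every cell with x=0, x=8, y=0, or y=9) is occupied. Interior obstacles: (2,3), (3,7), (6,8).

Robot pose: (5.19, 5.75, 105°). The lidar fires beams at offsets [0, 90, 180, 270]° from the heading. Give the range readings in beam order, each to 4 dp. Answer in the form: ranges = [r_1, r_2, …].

ranges = [3.3646, 4.3378, 4.9176, 2.9091]

beam 1: φ=0°, α=105°
  cosα=-0.2588 sinα=0.9659 | (5,5) | tMaxX 0.7341 tMaxY 0.2588 | tΔX 3.8637 tΔY 1.0353
    t=0.2588 [y] (5,6)
    t=0.7341 [x] (4,6)
    t=1.2941 [y] (4,7)
    t=2.3294 [y] (4,8)
    t=3.3646 [y] (4,9) — stop
  → r_1 = 3.3646
beam 2: φ=90°, α=195°
  cosα=-0.9659 sinα=-0.2588 | (5,5) | tMaxX 0.1967 tMaxY 2.8978 | tΔX 1.0353 tΔY 3.8637
    t=0.1967 [x] (4,5)
    t=1.2320 [x] (3,5)
    t=2.2673 [x] (2,5)
    t=2.8978 [y] (2,4)
    t=3.3025 [x] (1,4)
    t=4.3378 [x] (0,4) — stop
  → r_2 = 4.3378
beam 3: φ=180°, α=285°
  cosα=0.2588 sinα=-0.9659 | (5,5) | tMaxX 3.1296 tMaxY 0.7765 | tΔX 3.8637 tΔY 1.0353
    t=0.7765 [y] (5,4)
    t=1.8117 [y] (5,3)
    t=2.8470 [y] (5,2)
    t=3.1296 [x] (6,2)
    t=3.8823 [y] (6,1)
    t=4.9176 [y] (6,0) — stop
  → r_3 = 4.9176
beam 4: φ=270°, α=15°
  cosα=0.9659 sinα=0.2588 | (5,5) | tMaxX 0.8386 tMaxY 0.9659 | tΔX 1.0353 tΔY 3.8637
    t=0.8386 [x] (6,5)
    t=0.9659 [y] (6,6)
    t=1.8738 [x] (7,6)
    t=2.9091 [x] (8,6) — stop
  → r_4 = 2.9091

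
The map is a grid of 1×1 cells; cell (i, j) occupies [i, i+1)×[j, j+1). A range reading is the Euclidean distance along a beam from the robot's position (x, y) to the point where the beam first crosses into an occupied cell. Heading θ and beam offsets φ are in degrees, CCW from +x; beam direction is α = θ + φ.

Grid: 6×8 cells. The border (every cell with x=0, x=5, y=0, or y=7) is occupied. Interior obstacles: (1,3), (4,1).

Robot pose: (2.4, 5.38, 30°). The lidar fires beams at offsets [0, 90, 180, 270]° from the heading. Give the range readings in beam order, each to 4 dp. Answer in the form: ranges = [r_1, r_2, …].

ranges = [3.0022, 1.8706, 1.6166, 3.9029]

beam 1: φ=0°, α=30°
  d=(0.8660,0.5000)  start (2,5)  tX=0.6928 tY=1.2400  stride 1/|dx|=1.1547 1/|dy|=2.0000
    cross x-line → (3,5), t=0.6928
    cross y-line → (3,6), t=1.2400
    cross x-line → (4,6), t=1.8475
    cross x-line → (5,6), t=3.0022 (wall)
  → r_1 = 3.0022
beam 2: φ=90°, α=120°
  d=(-0.5000,0.8660)  start (2,5)  tX=0.8000 tY=0.7159  stride 1/|dx|=2.0000 1/|dy|=1.1547
    cross y-line → (2,6), t=0.7159
    cross x-line → (1,6), t=0.8000
    cross y-line → (1,7), t=1.8706 (wall)
  → r_2 = 1.8706
beam 3: φ=180°, α=210°
  d=(-0.8660,-0.5000)  start (2,5)  tX=0.4619 tY=0.7600  stride 1/|dx|=1.1547 1/|dy|=2.0000
    cross x-line → (1,5), t=0.4619
    cross y-line → (1,4), t=0.7600
    cross x-line → (0,4), t=1.6166 (wall)
  → r_3 = 1.6166
beam 4: φ=270°, α=300°
  d=(0.5000,-0.8660)  start (2,5)  tX=1.2000 tY=0.4388  stride 1/|dx|=2.0000 1/|dy|=1.1547
    cross y-line → (2,4), t=0.4388
    cross x-line → (3,4), t=1.2000
    cross y-line → (3,3), t=1.5935
    cross y-line → (3,2), t=2.7482
    cross x-line → (4,2), t=3.2000
    cross y-line → (4,1), t=3.9029 (wall)
  → r_4 = 3.9029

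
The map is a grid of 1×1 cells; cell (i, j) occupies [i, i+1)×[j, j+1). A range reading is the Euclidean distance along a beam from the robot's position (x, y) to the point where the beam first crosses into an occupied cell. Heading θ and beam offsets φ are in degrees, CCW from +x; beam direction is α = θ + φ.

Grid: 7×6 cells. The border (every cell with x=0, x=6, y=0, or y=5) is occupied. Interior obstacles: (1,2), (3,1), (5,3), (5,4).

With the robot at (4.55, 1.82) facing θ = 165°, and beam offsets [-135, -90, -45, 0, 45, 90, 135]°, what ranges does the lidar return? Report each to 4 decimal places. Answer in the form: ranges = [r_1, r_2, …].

beam 1: φ=-135°, α=30°
  dir = (cos 30°, sin 30°) = (0.8660, 0.5000); from cell (4,1)
  next x-line at t=0.5196, next y-line at t=0.3600; Δt_x=1.1547, Δt_y=2.0000
    y: enter (4,2) at t=0.3600
    x: enter (5,2) at t=0.5196
    x: enter (6,2) at t=1.6743 ← occupied
  → r_1 = 1.6743
beam 2: φ=-90°, α=75°
  dir = (cos 75°, sin 75°) = (0.2588, 0.9659); from cell (4,1)
  next x-line at t=1.7387, next y-line at t=0.1863; Δt_x=3.8637, Δt_y=1.0353
    y: enter (4,2) at t=0.1863
    y: enter (4,3) at t=1.2216
    x: enter (5,3) at t=1.7387 ← occupied
  → r_2 = 1.7387
beam 3: φ=-45°, α=120°
  dir = (cos 120°, sin 120°) = (-0.5000, 0.8660); from cell (4,1)
  next x-line at t=1.1000, next y-line at t=0.2078; Δt_x=2.0000, Δt_y=1.1547
    y: enter (4,2) at t=0.2078
    x: enter (3,2) at t=1.1000
    y: enter (3,3) at t=1.3625
    y: enter (3,4) at t=2.5172
    x: enter (2,4) at t=3.1000
    y: enter (2,5) at t=3.6719 ← occupied
  → r_3 = 3.6719
beam 4: φ=0°, α=165°
  dir = (cos 165°, sin 165°) = (-0.9659, 0.2588); from cell (4,1)
  next x-line at t=0.5694, next y-line at t=0.6955; Δt_x=1.0353, Δt_y=3.8637
    x: enter (3,1) at t=0.5694 ← occupied
  → r_4 = 0.5694
beam 5: φ=45°, α=210°
  dir = (cos 210°, sin 210°) = (-0.8660, -0.5000); from cell (4,1)
  next x-line at t=0.6351, next y-line at t=1.6400; Δt_x=1.1547, Δt_y=2.0000
    x: enter (3,1) at t=0.6351 ← occupied
  → r_5 = 0.6351
beam 6: φ=90°, α=255°
  dir = (cos 255°, sin 255°) = (-0.2588, -0.9659); from cell (4,1)
  next x-line at t=2.1250, next y-line at t=0.8489; Δt_x=3.8637, Δt_y=1.0353
    y: enter (4,0) at t=0.8489 ← occupied
  → r_6 = 0.8489
beam 7: φ=135°, α=300°
  dir = (cos 300°, sin 300°) = (0.5000, -0.8660); from cell (4,1)
  next x-line at t=0.9000, next y-line at t=0.9469; Δt_x=2.0000, Δt_y=1.1547
    x: enter (5,1) at t=0.9000
    y: enter (5,0) at t=0.9469 ← occupied
  → r_7 = 0.9469

ranges = [1.6743, 1.7387, 3.6719, 0.5694, 0.6351, 0.8489, 0.9469]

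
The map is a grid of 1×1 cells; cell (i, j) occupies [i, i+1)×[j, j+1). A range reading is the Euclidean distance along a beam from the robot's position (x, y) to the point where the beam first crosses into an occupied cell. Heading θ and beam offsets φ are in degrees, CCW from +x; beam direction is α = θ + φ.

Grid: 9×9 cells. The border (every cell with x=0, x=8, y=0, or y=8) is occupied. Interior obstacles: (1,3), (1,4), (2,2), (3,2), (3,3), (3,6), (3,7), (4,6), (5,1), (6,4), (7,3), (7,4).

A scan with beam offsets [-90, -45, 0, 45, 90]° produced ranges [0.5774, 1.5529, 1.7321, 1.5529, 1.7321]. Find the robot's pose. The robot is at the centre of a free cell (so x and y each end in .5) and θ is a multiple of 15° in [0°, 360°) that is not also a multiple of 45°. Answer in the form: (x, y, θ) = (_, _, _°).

(x, y, θ) = (2.5, 6.5, 120°)

The pose lattice has 37·16 = 592 candidates. Test each by forward raycasting.
  (5.5, 4.5, 255°): beam 1 = 4.6587 ≠ 0.5774 ✗
  (4.5, 5.5, 240°): beam 1 = 1.0000 ≠ 0.5774 ✗
  (6.5, 2.5, 195°): beam 1 = 1.5529 ≠ 0.5774 ✗
  …
  (2.5, 6.5, 120°): r_1=0.5774, r_2=1.5529, r_3=1.7321, r_4=1.5529, r_5=1.7321 — all match ✓
Only this pose fits every beam.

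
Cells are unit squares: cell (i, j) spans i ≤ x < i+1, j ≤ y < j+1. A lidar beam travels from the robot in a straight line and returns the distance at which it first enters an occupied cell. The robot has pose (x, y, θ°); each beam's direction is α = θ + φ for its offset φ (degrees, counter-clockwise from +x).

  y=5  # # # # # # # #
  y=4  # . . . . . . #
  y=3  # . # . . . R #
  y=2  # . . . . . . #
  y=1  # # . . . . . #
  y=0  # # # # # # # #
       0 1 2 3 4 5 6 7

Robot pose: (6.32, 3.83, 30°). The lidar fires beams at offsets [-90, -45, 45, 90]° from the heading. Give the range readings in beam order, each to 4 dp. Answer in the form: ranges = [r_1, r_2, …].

beam 1: φ=-90°, α=300°
  cosα=0.5000 sinα=-0.8660 | (6,3) | tMaxX 1.3600 tMaxY 0.9584 | tΔX 2.0000 tΔY 1.1547
    t=0.9584 [y] (6,2)
    t=1.3600 [x] (7,2) — stop
  → r_1 = 1.3600
beam 2: φ=-45°, α=345°
  cosα=0.9659 sinα=-0.2588 | (6,3) | tMaxX 0.7040 tMaxY 3.2069 | tΔX 1.0353 tΔY 3.8637
    t=0.7040 [x] (7,3) — stop
  → r_2 = 0.7040
beam 3: φ=45°, α=75°
  cosα=0.2588 sinα=0.9659 | (6,3) | tMaxX 2.6273 tMaxY 0.1760 | tΔX 3.8637 tΔY 1.0353
    t=0.1760 [y] (6,4)
    t=1.2113 [y] (6,5) — stop
  → r_3 = 1.2113
beam 4: φ=90°, α=120°
  cosα=-0.5000 sinα=0.8660 | (6,3) | tMaxX 0.6400 tMaxY 0.1963 | tΔX 2.0000 tΔY 1.1547
    t=0.1963 [y] (6,4)
    t=0.6400 [x] (5,4)
    t=1.3510 [y] (5,5) — stop
  → r_4 = 1.3510

ranges = [1.3600, 0.7040, 1.2113, 1.3510]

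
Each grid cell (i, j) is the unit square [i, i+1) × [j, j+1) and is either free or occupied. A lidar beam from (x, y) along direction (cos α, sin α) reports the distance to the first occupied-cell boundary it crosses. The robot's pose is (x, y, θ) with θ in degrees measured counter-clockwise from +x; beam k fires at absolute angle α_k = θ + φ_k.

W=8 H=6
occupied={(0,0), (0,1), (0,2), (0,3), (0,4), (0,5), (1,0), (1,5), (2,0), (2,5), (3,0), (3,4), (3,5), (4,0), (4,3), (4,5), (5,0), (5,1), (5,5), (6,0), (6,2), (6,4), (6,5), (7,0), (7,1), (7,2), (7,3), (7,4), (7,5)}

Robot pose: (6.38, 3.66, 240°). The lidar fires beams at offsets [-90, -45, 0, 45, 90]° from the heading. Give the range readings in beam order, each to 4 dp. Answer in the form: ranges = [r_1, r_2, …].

beam 1: φ=-90°, α=150°
  dir = (cos 150°, sin 150°) = (-0.8660, 0.5000); from cell (6,3)
  next x-line at t=0.4388, next y-line at t=0.6800; Δt_x=1.1547, Δt_y=2.0000
    x: enter (5,3) at t=0.4388
    y: enter (5,4) at t=0.6800
    x: enter (4,4) at t=1.5935
    y: enter (4,5) at t=2.6800 ← occupied
  → r_1 = 2.6800
beam 2: φ=-45°, α=195°
  dir = (cos 195°, sin 195°) = (-0.9659, -0.2588); from cell (6,3)
  next x-line at t=0.3934, next y-line at t=2.5500; Δt_x=1.0353, Δt_y=3.8637
    x: enter (5,3) at t=0.3934
    x: enter (4,3) at t=1.4287 ← occupied
  → r_2 = 1.4287
beam 3: φ=0°, α=240°
  dir = (cos 240°, sin 240°) = (-0.5000, -0.8660); from cell (6,3)
  next x-line at t=0.7600, next y-line at t=0.7621; Δt_x=2.0000, Δt_y=1.1547
    x: enter (5,3) at t=0.7600
    y: enter (5,2) at t=0.7621
    y: enter (5,1) at t=1.9168 ← occupied
  → r_3 = 1.9168
beam 4: φ=45°, α=285°
  dir = (cos 285°, sin 285°) = (0.2588, -0.9659); from cell (6,3)
  next x-line at t=2.3955, next y-line at t=0.6833; Δt_x=3.8637, Δt_y=1.0353
    y: enter (6,2) at t=0.6833 ← occupied
  → r_4 = 0.6833
beam 5: φ=90°, α=330°
  dir = (cos 330°, sin 330°) = (0.8660, -0.5000); from cell (6,3)
  next x-line at t=0.7159, next y-line at t=1.3200; Δt_x=1.1547, Δt_y=2.0000
    x: enter (7,3) at t=0.7159 ← occupied
  → r_5 = 0.7159

ranges = [2.6800, 1.4287, 1.9168, 0.6833, 0.7159]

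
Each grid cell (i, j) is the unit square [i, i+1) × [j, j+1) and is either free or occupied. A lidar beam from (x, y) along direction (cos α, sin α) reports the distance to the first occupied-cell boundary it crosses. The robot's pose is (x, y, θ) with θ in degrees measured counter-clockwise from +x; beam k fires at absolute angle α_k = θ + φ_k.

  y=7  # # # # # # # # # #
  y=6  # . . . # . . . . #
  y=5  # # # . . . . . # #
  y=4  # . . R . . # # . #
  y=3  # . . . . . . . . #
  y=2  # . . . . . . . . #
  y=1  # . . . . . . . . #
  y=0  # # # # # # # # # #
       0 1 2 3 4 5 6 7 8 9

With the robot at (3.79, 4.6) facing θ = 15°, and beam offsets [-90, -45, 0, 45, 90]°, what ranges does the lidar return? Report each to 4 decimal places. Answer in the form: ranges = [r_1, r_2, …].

beam 1: φ=-90°, α=285°
  dir = (cos 285°, sin 285°) = (0.2588, -0.9659); from cell (3,4)
  next x-line at t=0.8114, next y-line at t=0.6212; Δt_x=3.8637, Δt_y=1.0353
    y: enter (3,3) at t=0.6212
    x: enter (4,3) at t=0.8114
    y: enter (4,2) at t=1.6564
    y: enter (4,1) at t=2.6917
    y: enter (4,0) at t=3.7270 ← occupied
  → r_1 = 3.7270
beam 2: φ=-45°, α=330°
  dir = (cos 330°, sin 330°) = (0.8660, -0.5000); from cell (3,4)
  next x-line at t=0.2425, next y-line at t=1.2000; Δt_x=1.1547, Δt_y=2.0000
    x: enter (4,4) at t=0.2425
    y: enter (4,3) at t=1.2000
    x: enter (5,3) at t=1.3972
    x: enter (6,3) at t=2.5519
    y: enter (6,2) at t=3.2000
    x: enter (7,2) at t=3.7066
    x: enter (8,2) at t=4.8613
    y: enter (8,1) at t=5.2000
    x: enter (9,1) at t=6.0160 ← occupied
  → r_2 = 6.0160
beam 3: φ=0°, α=15°
  dir = (cos 15°, sin 15°) = (0.9659, 0.2588); from cell (3,4)
  next x-line at t=0.2174, next y-line at t=1.5455; Δt_x=1.0353, Δt_y=3.8637
    x: enter (4,4) at t=0.2174
    x: enter (5,4) at t=1.2527
    y: enter (5,5) at t=1.5455
    x: enter (6,5) at t=2.2880
    x: enter (7,5) at t=3.3232
    x: enter (8,5) at t=4.3585 ← occupied
  → r_3 = 4.3585
beam 4: φ=45°, α=60°
  dir = (cos 60°, sin 60°) = (0.5000, 0.8660); from cell (3,4)
  next x-line at t=0.4200, next y-line at t=0.4619; Δt_x=2.0000, Δt_y=1.1547
    x: enter (4,4) at t=0.4200
    y: enter (4,5) at t=0.4619
    y: enter (4,6) at t=1.6166 ← occupied
  → r_4 = 1.6166
beam 5: φ=90°, α=105°
  dir = (cos 105°, sin 105°) = (-0.2588, 0.9659); from cell (3,4)
  next x-line at t=3.0523, next y-line at t=0.4141; Δt_x=3.8637, Δt_y=1.0353
    y: enter (3,5) at t=0.4141
    y: enter (3,6) at t=1.4494
    y: enter (3,7) at t=2.4847 ← occupied
  → r_5 = 2.4847

ranges = [3.7270, 6.0160, 4.3585, 1.6166, 2.4847]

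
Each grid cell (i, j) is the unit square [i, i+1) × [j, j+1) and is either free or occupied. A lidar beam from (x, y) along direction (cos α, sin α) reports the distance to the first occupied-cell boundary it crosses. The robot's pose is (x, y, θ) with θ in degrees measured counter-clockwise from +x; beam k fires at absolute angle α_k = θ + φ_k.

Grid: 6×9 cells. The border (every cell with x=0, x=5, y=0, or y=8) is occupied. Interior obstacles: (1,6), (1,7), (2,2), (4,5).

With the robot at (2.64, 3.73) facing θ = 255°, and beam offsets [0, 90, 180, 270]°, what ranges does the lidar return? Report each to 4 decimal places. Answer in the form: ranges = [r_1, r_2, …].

beam 1: φ=0°, α=255°
  d=(-0.2588,-0.9659)  start (2,3)  tX=2.4728 tY=0.7558  stride 1/|dx|=3.8637 1/|dy|=1.0353
    cross y-line → (2,2), t=0.7558 (wall)
  → r_1 = 0.7558
beam 2: φ=90°, α=345°
  d=(0.9659,-0.2588)  start (2,3)  tX=0.3727 tY=2.8205  stride 1/|dx|=1.0353 1/|dy|=3.8637
    cross x-line → (3,3), t=0.3727
    cross x-line → (4,3), t=1.4080
    cross x-line → (5,3), t=2.4433 (wall)
  → r_2 = 2.4433
beam 3: φ=180°, α=75°
  d=(0.2588,0.9659)  start (2,3)  tX=1.3909 tY=0.2795  stride 1/|dx|=3.8637 1/|dy|=1.0353
    cross y-line → (2,4), t=0.2795
    cross y-line → (2,5), t=1.3148
    cross x-line → (3,5), t=1.3909
    cross y-line → (3,6), t=2.3501
    cross y-line → (3,7), t=3.3854
    cross y-line → (3,8), t=4.4206 (wall)
  → r_3 = 4.4206
beam 4: φ=270°, α=165°
  d=(-0.9659,0.2588)  start (2,3)  tX=0.6626 tY=1.0432  stride 1/|dx|=1.0353 1/|dy|=3.8637
    cross x-line → (1,3), t=0.6626
    cross y-line → (1,4), t=1.0432
    cross x-line → (0,4), t=1.6979 (wall)
  → r_4 = 1.6979

ranges = [0.7558, 2.4433, 4.4206, 1.6979]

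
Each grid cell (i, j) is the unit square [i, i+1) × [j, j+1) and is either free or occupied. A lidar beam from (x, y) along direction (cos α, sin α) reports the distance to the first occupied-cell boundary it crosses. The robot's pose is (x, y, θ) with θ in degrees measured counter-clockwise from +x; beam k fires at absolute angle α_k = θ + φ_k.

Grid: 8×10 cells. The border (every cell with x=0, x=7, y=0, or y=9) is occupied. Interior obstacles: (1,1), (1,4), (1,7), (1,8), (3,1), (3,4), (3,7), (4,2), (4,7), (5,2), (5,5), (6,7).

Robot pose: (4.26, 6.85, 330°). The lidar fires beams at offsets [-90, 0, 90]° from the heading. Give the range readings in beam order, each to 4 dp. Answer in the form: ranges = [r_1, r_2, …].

beam 1: φ=-90°, α=240°
  dir = (cos 240°, sin 240°) = (-0.5000, -0.8660); from cell (4,6)
  next x-line at t=0.5200, next y-line at t=0.9815; Δt_x=2.0000, Δt_y=1.1547
    x: enter (3,6) at t=0.5200
    y: enter (3,5) at t=0.9815
    y: enter (3,4) at t=2.1362 ← occupied
  → r_1 = 2.1362
beam 2: φ=0°, α=330°
  dir = (cos 330°, sin 330°) = (0.8660, -0.5000); from cell (4,6)
  next x-line at t=0.8545, next y-line at t=1.7000; Δt_x=1.1547, Δt_y=2.0000
    x: enter (5,6) at t=0.8545
    y: enter (5,5) at t=1.7000 ← occupied
  → r_2 = 1.7000
beam 3: φ=90°, α=60°
  dir = (cos 60°, sin 60°) = (0.5000, 0.8660); from cell (4,6)
  next x-line at t=1.4800, next y-line at t=0.1732; Δt_x=2.0000, Δt_y=1.1547
    y: enter (4,7) at t=0.1732 ← occupied
  → r_3 = 0.1732

ranges = [2.1362, 1.7000, 0.1732]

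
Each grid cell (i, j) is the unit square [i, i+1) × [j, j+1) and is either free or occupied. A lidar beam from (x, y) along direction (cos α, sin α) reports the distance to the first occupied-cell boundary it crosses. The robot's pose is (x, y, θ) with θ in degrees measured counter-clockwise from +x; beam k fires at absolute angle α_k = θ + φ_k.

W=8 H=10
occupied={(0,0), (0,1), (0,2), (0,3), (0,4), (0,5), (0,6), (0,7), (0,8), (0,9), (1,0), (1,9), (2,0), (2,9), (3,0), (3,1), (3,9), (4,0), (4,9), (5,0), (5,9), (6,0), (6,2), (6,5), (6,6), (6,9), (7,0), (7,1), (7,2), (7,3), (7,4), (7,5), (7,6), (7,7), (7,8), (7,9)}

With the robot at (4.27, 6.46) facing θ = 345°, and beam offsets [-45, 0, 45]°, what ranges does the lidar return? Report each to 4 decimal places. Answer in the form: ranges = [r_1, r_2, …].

beam 1: φ=-45°, α=300°
  direction (0.5000, -0.8660); cell (4,6); t to first gridline: x 1.4600, y 0.5312 (then +2.0000 / +1.1547)
    (4,5) via y @ 0.5312
    (5,5) via x @ 1.4600
    (5,4) via y @ 1.6859
    (5,3) via y @ 2.8406
    (6,3) via x @ 3.4600
    (6,2) via y @ 3.9953  # hit
  → r_1 = 3.9953
beam 2: φ=0°, α=345°
  direction (0.9659, -0.2588); cell (4,6); t to first gridline: x 0.7558, y 1.7773 (then +1.0353 / +3.8637)
    (5,6) via x @ 0.7558
    (5,5) via y @ 1.7773
    (6,5) via x @ 1.7910  # hit
  → r_2 = 1.7910
beam 3: φ=45°, α=30°
  direction (0.8660, 0.5000); cell (4,6); t to first gridline: x 0.8429, y 1.0800 (then +1.1547 / +2.0000)
    (5,6) via x @ 0.8429
    (5,7) via y @ 1.0800
    (6,7) via x @ 1.9976
    (6,8) via y @ 3.0800
    (7,8) via x @ 3.1523  # hit
  → r_3 = 3.1523

ranges = [3.9953, 1.7910, 3.1523]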